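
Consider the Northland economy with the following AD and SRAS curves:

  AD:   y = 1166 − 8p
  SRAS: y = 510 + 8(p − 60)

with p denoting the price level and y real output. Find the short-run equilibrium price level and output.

Write SRAS as y = 510 + 8p − 480 = 30 + 8p.
Set AD = SRAS: 1166 − 8p = 30 + 8p, so 1136 = 16p and p = 71.
Then y = 1166 − 8·71 = 598.

p = 71, y = 598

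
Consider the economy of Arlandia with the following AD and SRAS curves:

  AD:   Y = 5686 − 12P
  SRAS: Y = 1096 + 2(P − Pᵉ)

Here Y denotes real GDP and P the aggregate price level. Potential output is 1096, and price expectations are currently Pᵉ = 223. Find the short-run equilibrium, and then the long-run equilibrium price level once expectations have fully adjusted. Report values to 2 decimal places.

Short run: P = 359.71, Y = 1369.43. Long run: P = 382.50.

Short run: with Pᵉ = 223, SRAS is Y = 650 + 2P. Setting AD = SRAS gives 5036 = 14P, so P = 359.71 and Y = 5686 − 12P = 1369.43.
Output 1369.43 is above potential 1096, so over time expected prices rise and SRAS shifts left until Y returns to 1096.
Long run: Y = 1096 on the AD curve gives 1096 = 5686 − 12P, so P = 382.50.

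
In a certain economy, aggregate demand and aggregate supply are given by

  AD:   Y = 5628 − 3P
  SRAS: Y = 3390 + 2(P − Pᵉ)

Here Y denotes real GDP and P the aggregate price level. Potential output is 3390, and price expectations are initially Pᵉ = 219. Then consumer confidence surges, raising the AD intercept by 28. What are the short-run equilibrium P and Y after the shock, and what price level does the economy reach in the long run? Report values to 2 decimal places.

Short run: P = 540.80, Y = 4033.60. Long run: P = 755.33.

AD shifts right: new AD is Y = 5656 − 3P. With Pᵉ = 219, SRAS is Y = 2952 + 2P.
Short run: 5656 − 3P = 2952 + 2P gives 2704 = 5P, so P = 540.80 and Y = 5656 − 3P = 4033.60.
Y = 4033.60 is above potential 3390; expectations adjust and SRAS shifts left until Y = 3390.
Long run: on the new AD curve, 3390 = 5656 − 3P gives P = 755.33.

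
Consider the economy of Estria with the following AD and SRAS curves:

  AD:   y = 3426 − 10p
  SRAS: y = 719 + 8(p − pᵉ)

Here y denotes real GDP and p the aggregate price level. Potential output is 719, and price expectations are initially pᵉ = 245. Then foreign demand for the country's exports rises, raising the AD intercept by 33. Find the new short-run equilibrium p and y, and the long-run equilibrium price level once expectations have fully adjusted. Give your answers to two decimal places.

AD shifts right: new AD is y = 3459 − 10p. With pᵉ = 245, SRAS is y = 8p − 1241.
Short run: 3459 − 10p = 8p − 1241 gives 4700 = 18p, so p = 261.11 and y = 3459 − 10p = 847.89.
y = 847.89 is above potential 719; expectations adjust and SRAS shifts left until y = 719.
Long run: on the new AD curve, 719 = 3459 − 10p gives p = 274.00.

Short run: p = 261.11, y = 847.89. Long run: p = 274.00.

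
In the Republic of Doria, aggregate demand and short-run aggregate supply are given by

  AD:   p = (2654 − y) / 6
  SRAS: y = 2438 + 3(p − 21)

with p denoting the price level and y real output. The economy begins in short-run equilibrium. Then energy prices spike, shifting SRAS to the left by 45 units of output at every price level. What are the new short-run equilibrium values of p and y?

p = 36, y = 2438

This is a negative supply shock: SRAS shifts left.
New SRAS: y = 2330 + 3p.
Set AD = SRAS: 2654 − 6p = 2330 + 3p, so 324 = 9p and p = 36.
y = 2654 − 6·36 = 2438.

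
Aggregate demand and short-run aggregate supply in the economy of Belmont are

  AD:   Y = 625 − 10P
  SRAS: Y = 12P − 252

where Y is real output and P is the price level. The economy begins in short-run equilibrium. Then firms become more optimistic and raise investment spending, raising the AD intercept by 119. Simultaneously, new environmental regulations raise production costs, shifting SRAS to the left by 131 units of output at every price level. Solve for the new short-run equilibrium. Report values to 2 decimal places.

P = 51.23, Y = 231.73

After both shocks: AD is Y = 744 − 10P and SRAS is Y = 12P − 383.
Setting them equal: 1127 = 22P, so P = 51.23.
Substituting into AD, Y = 231.73.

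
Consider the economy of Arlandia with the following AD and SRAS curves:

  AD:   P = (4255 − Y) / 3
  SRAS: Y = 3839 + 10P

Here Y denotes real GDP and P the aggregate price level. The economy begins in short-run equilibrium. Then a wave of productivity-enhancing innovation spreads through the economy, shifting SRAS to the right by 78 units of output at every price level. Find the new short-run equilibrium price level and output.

P = 26, Y = 4177

This is a positive supply shock: SRAS shifts right.
New SRAS: Y = 3917 + 10P.
Set AD = SRAS: 4255 − 3P = 3917 + 10P, so 338 = 13P and P = 26.
Y = 4255 − 3·26 = 4177.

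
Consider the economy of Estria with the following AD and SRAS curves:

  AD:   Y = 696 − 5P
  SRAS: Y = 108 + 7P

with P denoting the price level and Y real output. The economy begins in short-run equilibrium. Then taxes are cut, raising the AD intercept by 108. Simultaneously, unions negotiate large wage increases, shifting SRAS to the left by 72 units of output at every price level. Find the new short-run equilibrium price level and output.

After both shocks: AD is Y = 804 − 5P and SRAS is Y = 36 + 7P.
Setting them equal: 768 = 12P, so P = 64.
Y = 804 − 5·64 = 484.

P = 64, Y = 484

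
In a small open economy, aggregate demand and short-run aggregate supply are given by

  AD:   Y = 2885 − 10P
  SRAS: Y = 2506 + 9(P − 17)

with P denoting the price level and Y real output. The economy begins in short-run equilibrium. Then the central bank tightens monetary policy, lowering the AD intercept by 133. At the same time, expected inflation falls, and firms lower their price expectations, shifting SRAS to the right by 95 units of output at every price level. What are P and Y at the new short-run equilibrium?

P = 16, Y = 2592

After both shocks: AD is Y = 2752 − 10P and SRAS is Y = 2448 + 9P.
Setting them equal: 304 = 19P, so P = 16.
Y = 2752 − 10·16 = 2592.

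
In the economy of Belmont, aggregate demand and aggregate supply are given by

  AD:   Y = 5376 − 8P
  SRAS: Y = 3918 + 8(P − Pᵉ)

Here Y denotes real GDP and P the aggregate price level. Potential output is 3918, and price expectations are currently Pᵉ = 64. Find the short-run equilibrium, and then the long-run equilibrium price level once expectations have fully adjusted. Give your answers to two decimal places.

Short run: with Pᵉ = 64, SRAS is Y = 3406 + 8P. Setting AD = SRAS gives 1970 = 16P, so P = 123.13 and Y = 5376 − 8P = 4391.00.
Output 4391.00 is above potential 3918, so over time expected prices rise and SRAS shifts left until Y returns to 3918.
Long run: Y = 3918 on the AD curve gives 3918 = 5376 − 8P, so P = 182.25.

Short run: P = 123.13, Y = 4391.00. Long run: P = 182.25.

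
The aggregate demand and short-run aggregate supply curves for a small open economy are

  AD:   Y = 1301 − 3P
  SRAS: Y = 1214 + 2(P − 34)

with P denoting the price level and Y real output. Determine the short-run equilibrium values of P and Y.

P = 31, Y = 1208

Write SRAS as Y = 1214 + 2P − 68 = 1146 + 2P.
Set AD = SRAS: 1301 − 3P = 1146 + 2P, so 155 = 5P and P = 31.
Then Y = 1301 − 3·31 = 1208.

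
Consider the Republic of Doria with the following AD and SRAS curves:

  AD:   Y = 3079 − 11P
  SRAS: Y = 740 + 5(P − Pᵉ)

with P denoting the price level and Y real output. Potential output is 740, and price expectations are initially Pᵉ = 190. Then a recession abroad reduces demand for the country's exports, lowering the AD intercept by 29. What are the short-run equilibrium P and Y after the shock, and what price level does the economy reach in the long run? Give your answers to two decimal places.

Short run: P = 203.75, Y = 808.75. Long run: P = 210.00.

AD shifts left: new AD is Y = 3050 − 11P. With Pᵉ = 190, SRAS is Y = 5P − 210.
Short run: 3050 − 11P = 5P − 210 gives 3260 = 16P, so P = 203.75 and Y = 3050 − 11P = 808.75.
Y = 808.75 is above potential 740; expectations adjust and SRAS shifts left until Y = 740.
Long run: on the new AD curve, 740 = 3050 − 11P gives P = 210.00.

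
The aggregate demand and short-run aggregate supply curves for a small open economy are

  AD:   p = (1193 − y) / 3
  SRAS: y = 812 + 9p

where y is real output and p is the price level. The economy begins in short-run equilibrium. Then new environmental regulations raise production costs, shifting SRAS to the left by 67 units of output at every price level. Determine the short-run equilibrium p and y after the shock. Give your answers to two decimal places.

This is a negative supply shock: SRAS shifts left.
New SRAS: y = 745 + 9p.
Set AD = SRAS: 1193 − 3p = 745 + 9p, so 448 = 12p and p = 37.33.
Substituting into AD, y = 1081.00.

p = 37.33, y = 1081.00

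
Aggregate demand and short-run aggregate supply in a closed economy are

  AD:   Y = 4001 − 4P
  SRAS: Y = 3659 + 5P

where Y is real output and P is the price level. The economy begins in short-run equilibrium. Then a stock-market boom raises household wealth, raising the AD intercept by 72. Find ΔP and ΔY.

This is a positive demand shock: AD shifts right.
New AD: Y = 4073 − 4P.
Set AD = SRAS: 4073 − 4P = 3659 + 5P, so 414 = 9P and P = 46.
Y = 4073 − 4·46 = 3889.
Initially P = 38, Y = 3849, so ΔP = +8 and ΔY = +40.

ΔP = +8, ΔY = +40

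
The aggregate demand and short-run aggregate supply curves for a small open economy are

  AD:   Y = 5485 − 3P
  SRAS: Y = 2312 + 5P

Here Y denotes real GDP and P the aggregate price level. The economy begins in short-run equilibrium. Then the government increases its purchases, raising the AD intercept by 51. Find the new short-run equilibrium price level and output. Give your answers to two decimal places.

This is a positive demand shock: AD shifts right.
New AD: Y = 5536 − 3P.
Set AD = SRAS: 5536 − 3P = 2312 + 5P, so 3224 = 8P and P = 403.00.
Substituting into AD, Y = 4327.00.

P = 403.00, Y = 4327.00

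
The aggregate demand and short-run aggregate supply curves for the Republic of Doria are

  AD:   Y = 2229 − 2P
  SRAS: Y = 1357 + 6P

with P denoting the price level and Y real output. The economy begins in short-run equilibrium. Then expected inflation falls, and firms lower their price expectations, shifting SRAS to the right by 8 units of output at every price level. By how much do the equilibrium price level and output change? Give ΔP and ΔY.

ΔP = -1, ΔY = +2

This is a positive supply shock: SRAS shifts right.
New SRAS: Y = 1365 + 6P.
Set AD = SRAS: 2229 − 2P = 1365 + 6P, so 864 = 8P and P = 108.
Y = 2229 − 2·108 = 2013.
Initially P = 109, Y = 2011, so ΔP = -1 and ΔY = +2.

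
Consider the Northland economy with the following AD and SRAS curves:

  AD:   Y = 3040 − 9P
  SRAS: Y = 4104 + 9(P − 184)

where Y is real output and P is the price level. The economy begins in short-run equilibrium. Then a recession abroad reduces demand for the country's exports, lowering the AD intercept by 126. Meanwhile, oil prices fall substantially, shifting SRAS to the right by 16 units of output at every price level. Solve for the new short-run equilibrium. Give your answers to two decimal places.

P = 25.00, Y = 2689.00

After both shocks: AD is Y = 2914 − 9P and SRAS is Y = 2464 + 9P.
Setting them equal: 450 = 18P, so P = 25.00.
Substituting into AD, Y = 2689.00.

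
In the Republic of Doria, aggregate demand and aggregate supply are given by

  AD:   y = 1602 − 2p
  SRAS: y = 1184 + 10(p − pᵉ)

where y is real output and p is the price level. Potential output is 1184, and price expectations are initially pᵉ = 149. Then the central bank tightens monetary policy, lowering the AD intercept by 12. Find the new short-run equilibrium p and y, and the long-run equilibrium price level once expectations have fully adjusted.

AD shifts left: new AD is y = 1590 − 2p. With pᵉ = 149, SRAS is y = 10p − 306.
Short run: 1590 − 2p = 10p − 306 gives 1896 = 12p, so p = 158 and y = 1590 − 2·158 = 1274.
y = 1274 is above potential 1184; expectations adjust and SRAS shifts left until y = 1184.
Long run: on the new AD curve, 1184 = 1590 − 2p gives p = 203.

Short run: p = 158, y = 1274. Long run: p = 203.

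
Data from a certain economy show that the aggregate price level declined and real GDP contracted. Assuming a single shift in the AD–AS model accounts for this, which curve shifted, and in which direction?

AD shifted left

P fell and Y fell. An AD shift moves P and Y in the same direction; an SRAS shift moves them in opposite directions.
Here P and Y moved in the same direction, so the AD curve shifted.
Since Y fell, AD shifted left.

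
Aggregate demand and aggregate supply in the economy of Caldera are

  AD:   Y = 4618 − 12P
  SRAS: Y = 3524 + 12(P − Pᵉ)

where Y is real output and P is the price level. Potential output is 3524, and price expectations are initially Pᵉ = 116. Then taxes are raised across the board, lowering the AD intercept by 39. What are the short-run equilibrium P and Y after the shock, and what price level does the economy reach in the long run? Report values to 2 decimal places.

Short run: P = 101.96, Y = 3355.50. Long run: P = 87.92.

AD shifts left: new AD is Y = 4579 − 12P. With Pᵉ = 116, SRAS is Y = 2132 + 12P.
Short run: 4579 − 12P = 2132 + 12P gives 2447 = 24P, so P = 101.96 and Y = 4579 − 12P = 3355.50.
Y = 3355.50 is below potential 3524; expectations adjust and SRAS shifts right until Y = 3524.
Long run: on the new AD curve, 3524 = 4579 − 12P gives P = 87.92.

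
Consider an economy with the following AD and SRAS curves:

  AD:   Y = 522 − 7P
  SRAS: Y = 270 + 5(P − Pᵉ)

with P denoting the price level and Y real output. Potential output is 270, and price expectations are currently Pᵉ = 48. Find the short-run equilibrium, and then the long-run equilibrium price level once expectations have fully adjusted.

Short run: P = 41, Y = 235. Long run: P = 36.

Short run: with Pᵉ = 48, SRAS is Y = 30 + 5P. Setting AD = SRAS gives 492 = 12P, so P = 41 and Y = 522 − 7·41 = 235.
Output 235 is below potential 270, so over time expected prices fall and SRAS shifts right until Y returns to 270.
Long run: Y = 270 on the AD curve gives 270 = 522 − 7P, so P = 36.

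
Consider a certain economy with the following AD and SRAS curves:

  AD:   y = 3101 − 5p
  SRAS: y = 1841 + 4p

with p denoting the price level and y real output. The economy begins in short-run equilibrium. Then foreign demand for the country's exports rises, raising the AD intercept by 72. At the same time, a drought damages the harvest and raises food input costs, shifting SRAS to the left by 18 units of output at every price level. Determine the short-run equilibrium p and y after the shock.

After both shocks: AD is y = 3173 − 5p and SRAS is y = 1823 + 4p.
Setting them equal: 1350 = 9p, so p = 150.
y = 3173 − 5·150 = 2423.

p = 150, y = 2423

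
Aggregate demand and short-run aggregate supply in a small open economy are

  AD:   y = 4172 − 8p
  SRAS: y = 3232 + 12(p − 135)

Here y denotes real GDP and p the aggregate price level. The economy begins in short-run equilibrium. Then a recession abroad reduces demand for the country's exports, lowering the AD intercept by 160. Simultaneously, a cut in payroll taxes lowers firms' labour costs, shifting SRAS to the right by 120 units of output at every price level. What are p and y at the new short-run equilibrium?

p = 114, y = 3100

After both shocks: AD is y = 4012 − 8p and SRAS is y = 1732 + 12p.
Setting them equal: 2280 = 20p, so p = 114.
y = 4012 − 8·114 = 3100.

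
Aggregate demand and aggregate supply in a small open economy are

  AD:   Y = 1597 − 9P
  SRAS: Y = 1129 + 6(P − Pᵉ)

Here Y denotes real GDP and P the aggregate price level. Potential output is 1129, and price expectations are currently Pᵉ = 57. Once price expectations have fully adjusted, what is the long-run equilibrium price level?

Short run: with Pᵉ = 57, SRAS is Y = 787 + 6P. Setting AD = SRAS gives 810 = 15P, so P = 54 and Y = 1597 − 9·54 = 1111.
Output 1111 is below potential 1129, so over time expected prices fall and SRAS shifts right until Y returns to 1129.
Long run: Y = 1129 on the AD curve gives 1129 = 1597 − 9P, so P = 52.

Long-run P = 52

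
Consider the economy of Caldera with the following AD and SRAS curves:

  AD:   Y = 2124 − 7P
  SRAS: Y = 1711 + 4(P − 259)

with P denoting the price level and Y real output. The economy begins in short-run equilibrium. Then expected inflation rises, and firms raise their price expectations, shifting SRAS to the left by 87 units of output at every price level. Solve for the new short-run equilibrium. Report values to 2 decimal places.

P = 139.64, Y = 1146.55

This is a negative supply shock: SRAS shifts left.
New SRAS: Y = 588 + 4P.
Set AD = SRAS: 2124 − 7P = 588 + 4P, so 1536 = 11P and P = 139.64.
Substituting into AD, Y = 1146.55.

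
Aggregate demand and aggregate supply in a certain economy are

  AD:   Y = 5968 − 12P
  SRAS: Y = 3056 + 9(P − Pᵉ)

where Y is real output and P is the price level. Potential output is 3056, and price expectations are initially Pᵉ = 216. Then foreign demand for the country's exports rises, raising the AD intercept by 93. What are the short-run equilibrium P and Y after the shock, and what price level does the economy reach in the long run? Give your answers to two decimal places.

AD shifts right: new AD is Y = 6061 − 12P. With Pᵉ = 216, SRAS is Y = 1112 + 9P.
Short run: 6061 − 12P = 1112 + 9P gives 4949 = 21P, so P = 235.67 and Y = 6061 − 12P = 3233.00.
Y = 3233.00 is above potential 3056; expectations adjust and SRAS shifts left until Y = 3056.
Long run: on the new AD curve, 3056 = 6061 − 12P gives P = 250.42.

Short run: P = 235.67, Y = 3233.00. Long run: P = 250.42.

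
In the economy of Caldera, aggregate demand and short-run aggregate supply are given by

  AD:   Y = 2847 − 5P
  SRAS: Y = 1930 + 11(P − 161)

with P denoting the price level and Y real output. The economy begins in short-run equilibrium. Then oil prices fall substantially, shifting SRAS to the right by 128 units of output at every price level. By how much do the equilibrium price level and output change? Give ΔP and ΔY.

ΔP = -8, ΔY = +40

This is a positive supply shock: SRAS shifts right.
New SRAS: Y = 287 + 11P.
Set AD = SRAS: 2847 − 5P = 287 + 11P, so 2560 = 16P and P = 160.
Y = 2847 − 5·160 = 2047.
Initially P = 168, Y = 2007, so ΔP = -8 and ΔY = +40.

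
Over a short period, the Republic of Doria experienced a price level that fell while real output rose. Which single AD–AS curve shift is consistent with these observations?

SRAS shifted right

P fell and Y rose. An AD shift moves P and Y in the same direction; an SRAS shift moves them in opposite directions.
Here P and Y moved in opposite directions, so the SRAS curve shifted.
Since Y rose, SRAS shifted right.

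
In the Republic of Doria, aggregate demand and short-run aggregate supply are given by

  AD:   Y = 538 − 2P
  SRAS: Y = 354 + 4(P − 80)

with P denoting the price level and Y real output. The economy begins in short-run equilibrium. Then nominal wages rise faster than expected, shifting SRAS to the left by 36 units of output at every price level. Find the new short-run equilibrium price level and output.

P = 90, Y = 358

This is a negative supply shock: SRAS shifts left.
New SRAS: Y = 4P − 2.
Set AD = SRAS: 538 − 2P = 4P − 2, so 540 = 6P and P = 90.
Y = 538 − 2·90 = 358.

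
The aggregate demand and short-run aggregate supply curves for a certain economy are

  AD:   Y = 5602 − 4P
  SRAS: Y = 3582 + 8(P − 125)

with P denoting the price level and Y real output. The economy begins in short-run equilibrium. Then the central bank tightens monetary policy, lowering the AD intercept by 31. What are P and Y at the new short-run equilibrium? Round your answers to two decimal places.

P = 249.08, Y = 4574.67

This is a negative demand shock: AD shifts left.
New AD: Y = 5571 − 4P.
SRAS can be written Y = 2582 + 8P.
Set AD = SRAS: 5571 − 4P = 2582 + 8P, so 2989 = 12P and P = 249.08.
Substituting into AD, Y = 4574.67.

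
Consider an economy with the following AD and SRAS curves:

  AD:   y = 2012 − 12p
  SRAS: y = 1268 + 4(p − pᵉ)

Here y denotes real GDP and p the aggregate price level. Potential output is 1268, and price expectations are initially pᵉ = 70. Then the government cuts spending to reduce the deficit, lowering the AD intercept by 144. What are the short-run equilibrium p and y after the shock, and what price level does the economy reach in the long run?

Short run: p = 55, y = 1208. Long run: p = 50.

AD shifts left: new AD is y = 1868 − 12p. With pᵉ = 70, SRAS is y = 988 + 4p.
Short run: 1868 − 12p = 988 + 4p gives 880 = 16p, so p = 55 and y = 1868 − 12·55 = 1208.
y = 1208 is below potential 1268; expectations adjust and SRAS shifts right until y = 1268.
Long run: on the new AD curve, 1268 = 1868 − 12p gives p = 50.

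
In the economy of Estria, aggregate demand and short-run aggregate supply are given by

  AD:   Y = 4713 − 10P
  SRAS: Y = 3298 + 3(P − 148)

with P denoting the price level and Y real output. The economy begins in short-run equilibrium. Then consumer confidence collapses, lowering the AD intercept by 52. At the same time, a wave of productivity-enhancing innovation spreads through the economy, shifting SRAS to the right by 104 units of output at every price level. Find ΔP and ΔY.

ΔP = -12, ΔY = +68

After both shocks: AD is Y = 4661 − 10P and SRAS is Y = 2958 + 3P.
Setting them equal: 1703 = 13P, so P = 131.
Y = 4661 − 10·131 = 3351.
Initially P = 143, Y = 3283, so ΔP = -12 and ΔY = +68.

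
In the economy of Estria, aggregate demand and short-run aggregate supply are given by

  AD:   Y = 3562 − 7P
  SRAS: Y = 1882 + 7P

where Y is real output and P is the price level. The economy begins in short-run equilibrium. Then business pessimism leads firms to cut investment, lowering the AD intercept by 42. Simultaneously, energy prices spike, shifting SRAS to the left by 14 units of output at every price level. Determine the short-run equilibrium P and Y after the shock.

P = 118, Y = 2694

After both shocks: AD is Y = 3520 − 7P and SRAS is Y = 1868 + 7P.
Setting them equal: 1652 = 14P, so P = 118.
Y = 3520 − 7·118 = 2694.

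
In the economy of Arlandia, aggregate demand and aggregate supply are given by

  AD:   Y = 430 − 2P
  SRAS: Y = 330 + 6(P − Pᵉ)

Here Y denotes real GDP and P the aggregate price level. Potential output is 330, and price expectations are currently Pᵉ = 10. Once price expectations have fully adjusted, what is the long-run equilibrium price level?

Long-run P = 50

Short run: with Pᵉ = 10, SRAS is Y = 270 + 6P. Setting AD = SRAS gives 160 = 8P, so P = 20 and Y = 430 − 2·20 = 390.
Output 390 is above potential 330, so over time expected prices rise and SRAS shifts left until Y returns to 330.
Long run: Y = 330 on the AD curve gives 330 = 430 − 2P, so P = 50.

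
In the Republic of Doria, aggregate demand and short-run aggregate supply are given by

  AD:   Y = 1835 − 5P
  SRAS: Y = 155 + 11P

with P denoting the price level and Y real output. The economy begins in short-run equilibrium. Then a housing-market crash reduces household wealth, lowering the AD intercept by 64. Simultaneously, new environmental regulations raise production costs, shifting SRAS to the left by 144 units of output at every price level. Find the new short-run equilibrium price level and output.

P = 110, Y = 1221

After both shocks: AD is Y = 1771 − 5P and SRAS is Y = 11 + 11P.
Setting them equal: 1760 = 16P, so P = 110.
Y = 1771 − 5·110 = 1221.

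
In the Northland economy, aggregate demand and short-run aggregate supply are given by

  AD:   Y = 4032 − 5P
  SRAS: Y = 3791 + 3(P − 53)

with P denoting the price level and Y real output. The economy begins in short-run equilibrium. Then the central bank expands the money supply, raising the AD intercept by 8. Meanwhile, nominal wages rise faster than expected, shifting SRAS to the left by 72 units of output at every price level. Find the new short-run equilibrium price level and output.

P = 60, Y = 3740

After both shocks: AD is Y = 4040 − 5P and SRAS is Y = 3560 + 3P.
Setting them equal: 480 = 8P, so P = 60.
Y = 4040 − 5·60 = 3740.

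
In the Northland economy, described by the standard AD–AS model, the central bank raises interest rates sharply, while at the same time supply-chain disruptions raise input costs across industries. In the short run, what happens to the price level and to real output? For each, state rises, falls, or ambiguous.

Price level: ambiguous; output: falls

The first event is a negative demand shock: AD shifts left, which by itself pushes P down and Y down.
The second is an adverse supply shock: SRAS shifts left, which by itself pushes P up and Y down.
The two shocks push P in opposite directions, so the effect on P is ambiguous. Both shocks push Y down, so Y falls.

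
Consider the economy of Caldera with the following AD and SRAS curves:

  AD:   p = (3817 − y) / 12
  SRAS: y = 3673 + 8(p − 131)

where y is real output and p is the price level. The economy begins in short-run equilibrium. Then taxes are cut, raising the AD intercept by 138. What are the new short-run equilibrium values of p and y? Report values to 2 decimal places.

This is a positive demand shock: AD shifts right.
New AD: y = 3955 − 12p.
SRAS can be written y = 2625 + 8p.
Set AD = SRAS: 3955 − 12p = 2625 + 8p, so 1330 = 20p and p = 66.50.
Substituting into AD, y = 3157.00.

p = 66.50, y = 3157.00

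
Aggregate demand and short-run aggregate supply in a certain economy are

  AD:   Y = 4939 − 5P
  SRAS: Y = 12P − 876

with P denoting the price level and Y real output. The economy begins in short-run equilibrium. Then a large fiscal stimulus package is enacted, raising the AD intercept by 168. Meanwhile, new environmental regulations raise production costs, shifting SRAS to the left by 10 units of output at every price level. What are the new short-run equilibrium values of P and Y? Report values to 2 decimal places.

After both shocks: AD is Y = 5107 − 5P and SRAS is Y = 12P − 886.
Setting them equal: 5993 = 17P, so P = 352.53.
Substituting into AD, Y = 3344.35.

P = 352.53, Y = 3344.35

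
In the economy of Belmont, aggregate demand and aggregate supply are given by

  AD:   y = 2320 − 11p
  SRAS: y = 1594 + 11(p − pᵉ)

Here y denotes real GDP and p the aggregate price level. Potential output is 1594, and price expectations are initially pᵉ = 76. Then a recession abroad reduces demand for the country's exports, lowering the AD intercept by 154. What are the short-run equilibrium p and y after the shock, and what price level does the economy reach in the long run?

AD shifts left: new AD is y = 2166 − 11p. With pᵉ = 76, SRAS is y = 758 + 11p.
Short run: 2166 − 11p = 758 + 11p gives 1408 = 22p, so p = 64 and y = 2166 − 11·64 = 1462.
y = 1462 is below potential 1594; expectations adjust and SRAS shifts right until y = 1594.
Long run: on the new AD curve, 1594 = 2166 − 11p gives p = 52.

Short run: p = 64, y = 1462. Long run: p = 52.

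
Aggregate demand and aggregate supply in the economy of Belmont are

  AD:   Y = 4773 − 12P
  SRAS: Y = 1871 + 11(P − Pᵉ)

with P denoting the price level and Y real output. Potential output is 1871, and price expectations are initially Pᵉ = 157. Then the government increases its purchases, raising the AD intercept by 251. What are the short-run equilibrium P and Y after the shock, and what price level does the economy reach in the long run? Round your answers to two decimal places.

AD shifts right: new AD is Y = 5024 − 12P. With Pᵉ = 157, SRAS is Y = 144 + 11P.
Short run: 5024 − 12P = 144 + 11P gives 4880 = 23P, so P = 212.17 and Y = 5024 − 12P = 2477.91.
Y = 2477.91 is above potential 1871; expectations adjust and SRAS shifts left until Y = 1871.
Long run: on the new AD curve, 1871 = 5024 − 12P gives P = 262.75.

Short run: P = 212.17, Y = 2477.91. Long run: P = 262.75.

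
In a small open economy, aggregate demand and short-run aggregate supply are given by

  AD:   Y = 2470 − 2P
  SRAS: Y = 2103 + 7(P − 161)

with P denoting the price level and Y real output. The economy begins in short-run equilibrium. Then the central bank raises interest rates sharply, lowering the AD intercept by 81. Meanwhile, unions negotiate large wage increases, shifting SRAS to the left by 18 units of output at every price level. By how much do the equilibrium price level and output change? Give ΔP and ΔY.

ΔP = -7, ΔY = -67

After both shocks: AD is Y = 2389 − 2P and SRAS is Y = 958 + 7P.
Setting them equal: 1431 = 9P, so P = 159.
Y = 2389 − 2·159 = 2071.
Initially P = 166, Y = 2138, so ΔP = -7 and ΔY = -67.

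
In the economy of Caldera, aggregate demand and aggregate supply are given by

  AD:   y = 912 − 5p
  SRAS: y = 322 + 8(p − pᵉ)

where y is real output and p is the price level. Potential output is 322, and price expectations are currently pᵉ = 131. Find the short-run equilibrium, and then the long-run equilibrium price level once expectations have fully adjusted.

Short run: p = 126, y = 282. Long run: p = 118.

Short run: with pᵉ = 131, SRAS is y = 8p − 726. Setting AD = SRAS gives 1638 = 13p, so p = 126 and y = 912 − 5·126 = 282.
Output 282 is below potential 322, so over time expected prices fall and SRAS shifts right until y returns to 322.
Long run: y = 322 on the AD curve gives 322 = 912 − 5p, so p = 118.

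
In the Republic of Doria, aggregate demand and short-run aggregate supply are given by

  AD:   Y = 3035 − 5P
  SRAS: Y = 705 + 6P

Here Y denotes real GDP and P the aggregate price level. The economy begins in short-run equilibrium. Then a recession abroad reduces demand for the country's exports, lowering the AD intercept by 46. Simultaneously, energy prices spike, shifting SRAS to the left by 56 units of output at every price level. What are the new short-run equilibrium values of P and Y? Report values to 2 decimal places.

After both shocks: AD is Y = 2989 − 5P and SRAS is Y = 649 + 6P.
Setting them equal: 2340 = 11P, so P = 212.73.
Substituting into AD, Y = 1925.36.

P = 212.73, Y = 1925.36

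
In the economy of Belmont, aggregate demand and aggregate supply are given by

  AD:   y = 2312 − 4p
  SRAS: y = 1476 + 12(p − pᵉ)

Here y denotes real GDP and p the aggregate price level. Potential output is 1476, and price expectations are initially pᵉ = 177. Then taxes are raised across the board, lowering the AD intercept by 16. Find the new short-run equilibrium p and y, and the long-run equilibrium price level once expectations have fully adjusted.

Short run: p = 184, y = 1560. Long run: p = 205.

AD shifts left: new AD is y = 2296 − 4p. With pᵉ = 177, SRAS is y = 12p − 648.
Short run: 2296 − 4p = 12p − 648 gives 2944 = 16p, so p = 184 and y = 2296 − 4·184 = 1560.
y = 1560 is above potential 1476; expectations adjust and SRAS shifts left until y = 1476.
Long run: on the new AD curve, 1476 = 2296 − 4p gives p = 205.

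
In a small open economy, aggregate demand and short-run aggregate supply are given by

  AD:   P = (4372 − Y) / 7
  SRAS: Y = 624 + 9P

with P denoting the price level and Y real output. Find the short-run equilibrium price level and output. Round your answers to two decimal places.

Rearrange AD to Y = 4372 − 7P.
Set AD = SRAS: 4372 − 7P = 624 + 9P, so 3748 = 16P and P = 234.25.
Substituting into AD, Y = 4372 − 7P = 2732.25.

P = 234.25, Y = 2732.25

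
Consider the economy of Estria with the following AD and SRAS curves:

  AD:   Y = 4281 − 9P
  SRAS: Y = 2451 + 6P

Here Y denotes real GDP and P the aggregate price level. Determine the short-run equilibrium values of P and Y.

P = 122, Y = 3183

Set AD = SRAS: 4281 − 9P = 2451 + 6P, so 1830 = 15P and P = 122.
Then Y = 4281 − 9·122 = 3183.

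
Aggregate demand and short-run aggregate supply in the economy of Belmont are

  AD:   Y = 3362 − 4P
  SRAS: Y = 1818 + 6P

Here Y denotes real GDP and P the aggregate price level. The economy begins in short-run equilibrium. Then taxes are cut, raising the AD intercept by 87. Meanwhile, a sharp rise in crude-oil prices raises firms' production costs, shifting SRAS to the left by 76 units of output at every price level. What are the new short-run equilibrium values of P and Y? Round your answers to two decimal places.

After both shocks: AD is Y = 3449 − 4P and SRAS is Y = 1742 + 6P.
Setting them equal: 1707 = 10P, so P = 170.70.
Substituting into AD, Y = 2766.20.

P = 170.70, Y = 2766.20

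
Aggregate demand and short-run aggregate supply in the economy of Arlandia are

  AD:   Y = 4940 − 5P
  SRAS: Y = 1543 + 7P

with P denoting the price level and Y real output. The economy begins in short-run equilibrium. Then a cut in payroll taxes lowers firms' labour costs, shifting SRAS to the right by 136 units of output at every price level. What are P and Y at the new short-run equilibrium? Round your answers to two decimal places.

P = 271.75, Y = 3581.25

This is a positive supply shock: SRAS shifts right.
New SRAS: Y = 1679 + 7P.
Set AD = SRAS: 4940 − 5P = 1679 + 7P, so 3261 = 12P and P = 271.75.
Substituting into AD, Y = 3581.25.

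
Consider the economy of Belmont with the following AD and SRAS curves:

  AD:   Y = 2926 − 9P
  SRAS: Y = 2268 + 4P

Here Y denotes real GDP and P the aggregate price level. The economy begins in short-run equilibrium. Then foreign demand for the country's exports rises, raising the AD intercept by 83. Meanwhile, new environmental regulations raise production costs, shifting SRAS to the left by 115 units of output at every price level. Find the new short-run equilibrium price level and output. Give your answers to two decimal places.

After both shocks: AD is Y = 3009 − 9P and SRAS is Y = 2153 + 4P.
Setting them equal: 856 = 13P, so P = 65.85.
Substituting into AD, Y = 2416.38.

P = 65.85, Y = 2416.38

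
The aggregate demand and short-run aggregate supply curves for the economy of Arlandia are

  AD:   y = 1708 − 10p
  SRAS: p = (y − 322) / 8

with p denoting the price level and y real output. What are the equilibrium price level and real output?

Rearrange SRAS to y = 322 + 8p.
Set AD = SRAS: 1708 − 10p = 322 + 8p, so 1386 = 18p and p = 77.
Then y = 1708 − 10·77 = 938.

p = 77, y = 938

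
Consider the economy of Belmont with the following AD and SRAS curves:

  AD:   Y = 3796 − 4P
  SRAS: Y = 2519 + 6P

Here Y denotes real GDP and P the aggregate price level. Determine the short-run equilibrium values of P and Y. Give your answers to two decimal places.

P = 127.70, Y = 3285.20

Set AD = SRAS: 3796 − 4P = 2519 + 6P, so 1277 = 10P and P = 127.70.
Substituting into AD, Y = 3796 − 4P = 3285.20.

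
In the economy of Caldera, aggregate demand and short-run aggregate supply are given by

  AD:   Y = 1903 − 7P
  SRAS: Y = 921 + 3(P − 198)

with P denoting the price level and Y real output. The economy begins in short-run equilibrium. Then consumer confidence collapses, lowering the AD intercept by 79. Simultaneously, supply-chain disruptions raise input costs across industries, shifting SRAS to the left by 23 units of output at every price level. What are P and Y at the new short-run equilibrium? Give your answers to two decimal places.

After both shocks: AD is Y = 1824 − 7P and SRAS is Y = 304 + 3P.
Setting them equal: 1520 = 10P, so P = 152.00.
Substituting into AD, Y = 760.00.

P = 152.00, Y = 760.00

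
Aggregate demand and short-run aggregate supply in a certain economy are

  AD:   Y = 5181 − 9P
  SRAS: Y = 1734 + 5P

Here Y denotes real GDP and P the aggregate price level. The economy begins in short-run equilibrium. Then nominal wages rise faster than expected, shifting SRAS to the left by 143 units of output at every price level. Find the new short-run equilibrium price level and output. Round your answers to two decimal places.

This is a negative supply shock: SRAS shifts left.
New SRAS: Y = 1591 + 5P.
Set AD = SRAS: 5181 − 9P = 1591 + 5P, so 3590 = 14P and P = 256.43.
Substituting into AD, Y = 2873.14.

P = 256.43, Y = 2873.14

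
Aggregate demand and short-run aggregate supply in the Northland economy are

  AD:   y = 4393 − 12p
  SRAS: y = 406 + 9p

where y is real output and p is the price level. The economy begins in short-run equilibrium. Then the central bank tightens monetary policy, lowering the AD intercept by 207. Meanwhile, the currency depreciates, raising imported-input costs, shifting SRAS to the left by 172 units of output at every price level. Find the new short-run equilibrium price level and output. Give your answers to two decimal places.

p = 188.19, y = 1927.71

After both shocks: AD is y = 4186 − 12p and SRAS is y = 234 + 9p.
Setting them equal: 3952 = 21p, so p = 188.19.
Substituting into AD, y = 1927.71.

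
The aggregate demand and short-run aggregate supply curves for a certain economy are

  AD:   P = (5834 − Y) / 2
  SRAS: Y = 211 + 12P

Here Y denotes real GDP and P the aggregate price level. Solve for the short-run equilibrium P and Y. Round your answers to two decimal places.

P = 401.64, Y = 5030.71

Rearrange AD to Y = 5834 − 2P.
Set AD = SRAS: 5834 − 2P = 211 + 12P, so 5623 = 14P and P = 401.64.
Substituting into AD, Y = 5834 − 2P = 5030.71.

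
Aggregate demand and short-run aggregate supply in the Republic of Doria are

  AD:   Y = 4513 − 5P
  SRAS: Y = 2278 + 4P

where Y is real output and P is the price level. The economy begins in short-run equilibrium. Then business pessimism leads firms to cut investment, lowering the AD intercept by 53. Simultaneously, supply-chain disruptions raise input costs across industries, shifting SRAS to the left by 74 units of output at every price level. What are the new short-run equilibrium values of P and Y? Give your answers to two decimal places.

After both shocks: AD is Y = 4460 − 5P and SRAS is Y = 2204 + 4P.
Setting them equal: 2256 = 9P, so P = 250.67.
Substituting into AD, Y = 3206.67.

P = 250.67, Y = 3206.67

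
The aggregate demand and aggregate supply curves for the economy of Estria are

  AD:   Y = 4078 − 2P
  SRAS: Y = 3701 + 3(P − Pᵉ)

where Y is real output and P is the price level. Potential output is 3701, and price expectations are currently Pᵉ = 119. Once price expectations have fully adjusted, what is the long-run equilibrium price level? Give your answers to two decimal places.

Short run: with Pᵉ = 119, SRAS is Y = 3344 + 3P. Setting AD = SRAS gives 734 = 5P, so P = 146.80 and Y = 4078 − 2P = 3784.40.
Output 3784.40 is above potential 3701, so over time expected prices rise and SRAS shifts left until Y returns to 3701.
Long run: Y = 3701 on the AD curve gives 3701 = 4078 − 2P, so P = 188.50.

Long-run P = 188.50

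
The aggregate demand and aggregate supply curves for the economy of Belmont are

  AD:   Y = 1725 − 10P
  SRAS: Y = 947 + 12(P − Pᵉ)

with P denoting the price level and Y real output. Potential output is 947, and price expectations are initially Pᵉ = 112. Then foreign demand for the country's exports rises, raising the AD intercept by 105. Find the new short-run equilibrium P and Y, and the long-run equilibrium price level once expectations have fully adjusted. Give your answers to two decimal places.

Short run: P = 101.23, Y = 817.73. Long run: P = 88.30.

AD shifts right: new AD is Y = 1830 − 10P. With Pᵉ = 112, SRAS is Y = 12P − 397.
Short run: 1830 − 10P = 12P − 397 gives 2227 = 22P, so P = 101.23 and Y = 1830 − 10P = 817.73.
Y = 817.73 is below potential 947; expectations adjust and SRAS shifts right until Y = 947.
Long run: on the new AD curve, 947 = 1830 − 10P gives P = 88.30.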